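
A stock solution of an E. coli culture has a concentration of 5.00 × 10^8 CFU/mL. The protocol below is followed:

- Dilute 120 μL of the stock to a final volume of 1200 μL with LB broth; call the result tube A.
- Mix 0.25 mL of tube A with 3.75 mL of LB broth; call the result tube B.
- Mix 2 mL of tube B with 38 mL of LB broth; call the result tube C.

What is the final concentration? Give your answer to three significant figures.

Step 1: 120 μL brought to 1200 μL → factor 1200/120 = 10
Step 2: 0.25 mL + 3.75 mL = 4 mL total → factor 4/0.25 = 16
Step 3: 2 mL + 38 mL = 40 mL total → factor 40/2 = 20
Overall dilution factor = 10 × 16 × 20 = 3200
Final = 5.00 × 10^8 CFU/mL / 3200 = 1.56 × 10^5 CFU/mL

1.56 × 10^5 CFU/mL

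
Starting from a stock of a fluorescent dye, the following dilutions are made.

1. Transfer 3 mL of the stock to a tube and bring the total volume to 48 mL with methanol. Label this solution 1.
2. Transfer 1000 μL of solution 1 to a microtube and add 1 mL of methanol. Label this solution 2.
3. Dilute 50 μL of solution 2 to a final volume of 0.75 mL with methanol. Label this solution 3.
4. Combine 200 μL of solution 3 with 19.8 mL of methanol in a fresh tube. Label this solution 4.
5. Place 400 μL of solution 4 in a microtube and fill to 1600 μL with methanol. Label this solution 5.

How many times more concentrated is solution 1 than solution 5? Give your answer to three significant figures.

Step 1: 3 mL brought to 48 mL → factor 48/3 = 16
Step 2: 1000 μL + 1 mL = 2000 μL total → factor 2000/1000 = 2
Step 3: 50 μL brought to 0.75 mL → factor 750/50 = 15
Step 4: 200 μL + 19.8 mL = 20000 μL total → factor 20000/200 = 100
Step 5: 400 μL brought to 1600 μL → factor 1600/400 = 4
Dilution factor to solution 1 = 16; to solution 5 = 1.92 × 10^5
[solution 1]/[solution 5] = (factor to solution 5)/(factor to solution 1) = 1.92 × 10^5/16 = 1.20 × 10^4

1.20 × 10^4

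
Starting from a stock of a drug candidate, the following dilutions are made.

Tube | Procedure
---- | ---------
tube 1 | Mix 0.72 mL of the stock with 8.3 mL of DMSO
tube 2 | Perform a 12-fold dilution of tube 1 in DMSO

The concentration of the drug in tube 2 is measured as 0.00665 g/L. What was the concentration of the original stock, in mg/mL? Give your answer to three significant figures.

1.00 mg/mL

Step 1: 0.72 mL + 8.3 mL = 9.02 mL total → factor 9.02/0.72 = 12.528
Step 2: 12-fold → factor 12
Overall dilution factor = 12.528 × 12 = 150.33
Stock = 0.00665 g/L × 150.33 = 0.9997 g/L = 1.00 mg/mL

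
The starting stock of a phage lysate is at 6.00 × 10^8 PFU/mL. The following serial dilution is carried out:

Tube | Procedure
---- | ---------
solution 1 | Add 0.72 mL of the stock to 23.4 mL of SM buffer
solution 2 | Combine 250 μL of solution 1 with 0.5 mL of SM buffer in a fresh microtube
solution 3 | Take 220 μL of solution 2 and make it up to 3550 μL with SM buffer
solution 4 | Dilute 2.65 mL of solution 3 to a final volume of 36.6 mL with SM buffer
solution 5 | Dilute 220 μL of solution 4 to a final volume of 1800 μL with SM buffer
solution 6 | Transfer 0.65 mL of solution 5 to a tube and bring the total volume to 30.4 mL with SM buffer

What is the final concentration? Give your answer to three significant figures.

Step 1: 0.72 mL + 23.4 mL = 24.12 mL total → factor 24.12/0.72 = 33.5
Step 2: 250 μL + 0.5 mL = 750 μL total → factor 750/250 = 3
Step 3: 220 μL brought to 3550 μL → factor 3550/220 = 16.136
Step 4: 2.65 mL brought to 36.6 mL → factor 36.6/2.65 = 13.811
Step 5: 220 μL brought to 1800 μL → factor 1800/220 = 8.1818
Step 6: 0.65 mL brought to 30.4 mL → factor 30.4/0.65 = 46.769
Overall dilution factor = 33.5 × 3 × 16.136 × 13.811 × 8.1818 × 46.769 = 8.5707 × 10^6
Final = 6.00 × 10^8 PFU/mL / 8.5707 × 10^6 = 70.0 PFU/mL

70.0 PFU/mL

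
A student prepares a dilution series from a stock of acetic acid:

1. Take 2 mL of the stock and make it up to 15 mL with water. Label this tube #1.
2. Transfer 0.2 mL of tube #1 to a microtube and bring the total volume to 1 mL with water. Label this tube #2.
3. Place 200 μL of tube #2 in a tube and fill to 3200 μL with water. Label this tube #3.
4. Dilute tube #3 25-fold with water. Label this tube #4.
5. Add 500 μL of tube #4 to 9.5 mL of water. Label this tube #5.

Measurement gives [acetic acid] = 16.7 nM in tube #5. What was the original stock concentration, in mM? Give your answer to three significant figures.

Step 1: 2 mL brought to 15 mL → factor 15/2 = 7.5
Step 2: 0.2 mL brought to 1 mL → factor 1/0.2 = 5
Step 3: 200 μL brought to 3200 μL → factor 3200/200 = 16
Step 4: 25-fold → factor 25
Step 5: 500 μL + 9.5 mL = 10000 μL total → factor 10000/500 = 20
Overall dilution factor = 7.5 × 5 × 16 × 25 × 20 = 3 × 10^5
Stock = 16.7 nM × 3 × 10^5 = 5.010 × 10^6 nM = 5.01 mM

5.01 mM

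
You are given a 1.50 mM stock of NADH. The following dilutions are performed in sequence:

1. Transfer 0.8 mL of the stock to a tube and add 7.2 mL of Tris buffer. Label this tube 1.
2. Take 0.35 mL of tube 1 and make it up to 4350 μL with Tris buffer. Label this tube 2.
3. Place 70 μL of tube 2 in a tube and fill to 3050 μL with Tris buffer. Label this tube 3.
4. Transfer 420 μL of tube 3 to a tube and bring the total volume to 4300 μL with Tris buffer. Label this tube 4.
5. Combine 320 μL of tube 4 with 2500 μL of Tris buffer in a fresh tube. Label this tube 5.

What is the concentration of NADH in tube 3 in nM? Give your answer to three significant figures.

Step 1: 0.8 mL + 7.2 mL = 8 mL total → factor 8/0.8 = 10
Step 2: 0.35 mL brought to 4350 μL → factor 4.35/0.35 = 12.429
Step 3: 70 μL brought to 3050 μL → factor 3050/70 = 43.571
Dilution factor through tube 3 = 10 × 12.429 × 43.571 = 5415.3
[tube 3] = 1.50 mM / 5415.3 = 0.0002770 mM = 277 nM

277 nM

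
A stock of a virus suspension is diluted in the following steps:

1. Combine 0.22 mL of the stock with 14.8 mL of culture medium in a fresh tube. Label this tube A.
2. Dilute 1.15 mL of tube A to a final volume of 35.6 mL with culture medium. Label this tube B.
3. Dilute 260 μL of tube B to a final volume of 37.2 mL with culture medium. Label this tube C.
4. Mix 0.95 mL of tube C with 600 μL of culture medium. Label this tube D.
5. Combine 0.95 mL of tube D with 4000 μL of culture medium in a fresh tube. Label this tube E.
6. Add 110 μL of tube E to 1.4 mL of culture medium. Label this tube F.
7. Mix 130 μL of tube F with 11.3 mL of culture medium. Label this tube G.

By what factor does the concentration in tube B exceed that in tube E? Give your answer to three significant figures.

1.22 × 10^3

Step 1: 0.22 mL + 14.8 mL = 15.02 mL total → factor 15.02/0.22 = 68.273
Step 2: 1.15 mL brought to 35.6 mL → factor 35.6/1.15 = 30.957
Step 3: 260 μL brought to 37.2 mL → factor 37200/260 = 143.08
Step 4: 0.95 mL + 600 μL = 1.55 mL total → factor 1.55/0.95 = 1.6316
Step 5: 0.95 mL + 4000 μL = 4.95 mL total → factor 4.95/0.95 = 5.2105
Dilution factor to tube B = 2113.5; to tube E = 2.5707 × 10^6
[tube B]/[tube E] = (factor to tube E)/(factor to tube B) = 2.5707 × 10^6/2113.5 = 1.22 × 10^3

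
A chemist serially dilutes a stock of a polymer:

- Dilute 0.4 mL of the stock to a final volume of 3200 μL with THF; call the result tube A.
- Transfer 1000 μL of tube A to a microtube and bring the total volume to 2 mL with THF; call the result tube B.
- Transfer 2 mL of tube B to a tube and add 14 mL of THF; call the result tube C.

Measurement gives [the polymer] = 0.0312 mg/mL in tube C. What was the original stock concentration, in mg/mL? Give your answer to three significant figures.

Step 1: 0.4 mL brought to 3200 μL → factor 3.2/0.4 = 8
Step 2: 1000 μL brought to 2 mL → factor 2000/1000 = 2
Step 3: 2 mL + 14 mL = 16 mL total → factor 16/2 = 8
Overall dilution factor = 8 × 2 × 8 = 128
Stock = 0.0312 mg/mL × 128 = 3.99 mg/mL

3.99 mg/mL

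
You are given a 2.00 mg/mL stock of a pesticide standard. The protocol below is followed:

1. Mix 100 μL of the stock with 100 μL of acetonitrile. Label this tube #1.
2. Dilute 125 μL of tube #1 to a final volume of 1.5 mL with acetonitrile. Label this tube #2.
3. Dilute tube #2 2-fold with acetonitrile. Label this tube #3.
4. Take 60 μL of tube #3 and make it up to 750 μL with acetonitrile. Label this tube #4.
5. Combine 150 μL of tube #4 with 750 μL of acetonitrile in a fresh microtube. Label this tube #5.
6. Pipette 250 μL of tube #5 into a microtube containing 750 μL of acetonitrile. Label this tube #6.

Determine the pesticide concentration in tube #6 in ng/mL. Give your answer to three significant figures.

139 ng/mL

Step 1: 100 μL + 100 μL = 200 μL total → factor 200/100 = 2
Step 2: 125 μL brought to 1.5 mL → factor 1500/125 = 12
Step 3: 2-fold → factor 2
Step 4: 60 μL brought to 750 μL → factor 750/60 = 12.5
Step 5: 150 μL + 750 μL = 900 μL total → factor 900/150 = 6
Step 6: 250 μL + 750 μL = 1000 μL total → factor 1000/250 = 4
Overall dilution factor = 2 × 12 × 2 × 12.5 × 6 × 4 = 14400
Final = 2.00 mg/mL / 14400 = 0.0001389 mg/mL = 139 ng/mL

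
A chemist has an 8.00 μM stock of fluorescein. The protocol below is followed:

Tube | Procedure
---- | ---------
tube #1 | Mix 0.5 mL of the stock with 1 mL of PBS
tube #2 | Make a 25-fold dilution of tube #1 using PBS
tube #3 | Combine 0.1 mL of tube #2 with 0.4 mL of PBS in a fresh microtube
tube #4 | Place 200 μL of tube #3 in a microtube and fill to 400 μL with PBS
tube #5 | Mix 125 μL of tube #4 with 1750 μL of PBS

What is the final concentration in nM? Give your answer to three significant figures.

Step 1: 0.5 mL + 1 mL = 1.5 mL total → factor 1.5/0.5 = 3
Step 2: 25-fold → factor 25
Step 3: 0.1 mL + 0.4 mL = 0.5 mL total → factor 0.5/0.1 = 5
Step 4: 200 μL brought to 400 μL → factor 400/200 = 2
Step 5: 125 μL + 1750 μL = 1875 μL total → factor 1875/125 = 15
Overall dilution factor = 3 × 25 × 5 × 2 × 15 = 11250
Final = 8.00 μM / 11250 = 0.0007111 μM = 0.711 nM

0.711 nM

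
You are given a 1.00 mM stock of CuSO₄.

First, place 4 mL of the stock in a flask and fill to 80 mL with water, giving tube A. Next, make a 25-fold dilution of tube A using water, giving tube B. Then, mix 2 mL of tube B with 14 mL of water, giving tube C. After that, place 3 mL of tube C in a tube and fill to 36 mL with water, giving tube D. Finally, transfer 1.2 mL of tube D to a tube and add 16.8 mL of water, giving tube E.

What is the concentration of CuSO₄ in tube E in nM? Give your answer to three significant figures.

1.39 nM

Step 1: 4 mL brought to 80 mL → factor 80/4 = 20
Step 2: 25-fold → factor 25
Step 3: 2 mL + 14 mL = 16 mL total → factor 16/2 = 8
Step 4: 3 mL brought to 36 mL → factor 36/3 = 12
Step 5: 1.2 mL + 16.8 mL = 18 mL total → factor 18/1.2 = 15
Overall dilution factor = 20 × 25 × 8 × 12 × 15 = 7.2 × 10^5
Final = 1.00 mM / 7.2 × 10^5 = 1.389 × 10^-6 mM = 1.39 nM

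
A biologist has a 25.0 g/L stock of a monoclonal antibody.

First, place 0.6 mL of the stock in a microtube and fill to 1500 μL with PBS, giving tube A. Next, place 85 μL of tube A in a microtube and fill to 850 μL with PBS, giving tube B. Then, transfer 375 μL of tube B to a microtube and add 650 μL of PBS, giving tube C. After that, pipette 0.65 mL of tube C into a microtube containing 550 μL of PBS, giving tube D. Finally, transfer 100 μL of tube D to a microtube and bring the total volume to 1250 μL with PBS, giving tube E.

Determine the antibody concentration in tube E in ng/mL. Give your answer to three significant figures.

1.59 × 10^4 ng/mL

Step 1: 0.6 mL brought to 1500 μL → factor 1.5/0.6 = 2.5
Step 2: 85 μL brought to 850 μL → factor 850/85 = 10
Step 3: 375 μL + 650 μL = 1025 μL total → factor 1025/375 = 2.7333
Step 4: 0.65 mL + 550 μL = 1.2 mL total → factor 1.2/0.65 = 1.8462
Step 5: 100 μL brought to 1250 μL → factor 1250/100 = 12.5
Overall dilution factor = 2.5 × 10 × 2.7333 × 1.8462 × 12.5 = 1576.9
Final = 25.0 g/L / 1576.9 = 0.01585 g/L = 1.59 × 10^4 ng/mL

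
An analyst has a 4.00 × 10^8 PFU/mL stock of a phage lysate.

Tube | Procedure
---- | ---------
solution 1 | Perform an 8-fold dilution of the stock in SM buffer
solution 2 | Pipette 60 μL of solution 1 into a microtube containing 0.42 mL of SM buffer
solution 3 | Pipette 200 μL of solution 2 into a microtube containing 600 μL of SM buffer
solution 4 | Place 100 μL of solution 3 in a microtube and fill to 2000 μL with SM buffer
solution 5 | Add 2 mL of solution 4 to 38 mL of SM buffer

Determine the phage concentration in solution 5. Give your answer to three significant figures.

3.91 × 10^3 PFU/mL

Step 1: 8-fold → factor 8
Step 2: 60 μL + 0.42 mL = 480 μL total → factor 480/60 = 8
Step 3: 200 μL + 600 μL = 800 μL total → factor 800/200 = 4
Step 4: 100 μL brought to 2000 μL → factor 2000/100 = 20
Step 5: 2 mL + 38 mL = 40 mL total → factor 40/2 = 20
Overall dilution factor = 8 × 8 × 4 × 20 × 20 = 1.024 × 10^5
Final = 4.00 × 10^8 PFU/mL / 1.024 × 10^5 = 3.91 × 10^3 PFU/mL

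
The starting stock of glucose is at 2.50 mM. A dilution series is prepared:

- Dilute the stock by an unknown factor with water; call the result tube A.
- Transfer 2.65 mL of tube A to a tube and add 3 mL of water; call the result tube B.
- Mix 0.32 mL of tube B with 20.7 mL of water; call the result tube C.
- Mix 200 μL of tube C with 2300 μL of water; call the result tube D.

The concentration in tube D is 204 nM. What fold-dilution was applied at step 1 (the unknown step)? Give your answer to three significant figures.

Step 1: unknown factor x
Step 2: 2.65 mL + 3 mL = 5.65 mL total → factor 5.65/2.65 = 2.1321
Step 3: 0.32 mL + 20.7 mL = 21.02 mL total → factor 21.02/0.32 = 65.688
Step 4: 200 μL + 2300 μL = 2500 μL total → factor 2500/200 = 12.5
Product of known-step factors = 1750.6
Overall factor = 2.50 mM / (204 nM) = 12255
x = 12255 / 1750.6 = 7.00

7.00-fold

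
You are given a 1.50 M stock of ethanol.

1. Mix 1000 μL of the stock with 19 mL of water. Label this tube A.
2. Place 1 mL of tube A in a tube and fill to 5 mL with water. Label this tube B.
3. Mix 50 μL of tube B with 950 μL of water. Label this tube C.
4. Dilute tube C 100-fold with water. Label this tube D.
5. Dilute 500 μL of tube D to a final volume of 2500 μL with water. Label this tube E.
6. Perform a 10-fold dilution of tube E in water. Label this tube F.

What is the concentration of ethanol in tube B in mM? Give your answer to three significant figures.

Step 1: 1000 μL + 19 mL = 20000 μL total → factor 20000/1000 = 20
Step 2: 1 mL brought to 5 mL → factor 5/1 = 5
Dilution factor through tube B = 20 × 5 = 100
[tube B] = 1.50 M / 100 = 0.01500 M = 15.0 mM

15.0 mM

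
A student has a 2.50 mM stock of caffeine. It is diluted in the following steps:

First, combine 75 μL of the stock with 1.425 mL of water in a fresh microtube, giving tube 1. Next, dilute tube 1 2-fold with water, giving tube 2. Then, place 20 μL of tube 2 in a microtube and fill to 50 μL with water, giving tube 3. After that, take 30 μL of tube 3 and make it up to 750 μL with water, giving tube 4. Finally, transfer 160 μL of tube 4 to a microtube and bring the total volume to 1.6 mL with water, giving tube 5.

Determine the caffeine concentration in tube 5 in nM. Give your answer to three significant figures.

100 nM

Step 1: 75 μL + 1.425 mL = 1500 μL total → factor 1500/75 = 20
Step 2: 2-fold → factor 2
Step 3: 20 μL brought to 50 μL → factor 50/20 = 2.5
Step 4: 30 μL brought to 750 μL → factor 750/30 = 25
Step 5: 160 μL brought to 1.6 mL → factor 1600/160 = 10
Overall dilution factor = 20 × 2 × 2.5 × 25 × 10 = 25000
Final = 2.50 mM / 25000 = 0.0001000 mM = 100 nM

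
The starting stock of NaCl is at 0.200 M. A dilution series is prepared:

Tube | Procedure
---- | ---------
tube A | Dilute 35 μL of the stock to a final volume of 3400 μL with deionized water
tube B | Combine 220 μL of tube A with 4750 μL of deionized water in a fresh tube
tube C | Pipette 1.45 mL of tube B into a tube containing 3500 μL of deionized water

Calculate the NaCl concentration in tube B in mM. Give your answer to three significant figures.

0.0911 mM

Step 1: 35 μL brought to 3400 μL → factor 3400/35 = 97.143
Step 2: 220 μL + 4750 μL = 4970 μL total → factor 4970/220 = 22.591
Dilution factor through tube B = 97.143 × 22.591 = 2194.5
[tube B] = 0.200 M / 2194.5 = 9.114 × 10^-5 M = 0.0911 mM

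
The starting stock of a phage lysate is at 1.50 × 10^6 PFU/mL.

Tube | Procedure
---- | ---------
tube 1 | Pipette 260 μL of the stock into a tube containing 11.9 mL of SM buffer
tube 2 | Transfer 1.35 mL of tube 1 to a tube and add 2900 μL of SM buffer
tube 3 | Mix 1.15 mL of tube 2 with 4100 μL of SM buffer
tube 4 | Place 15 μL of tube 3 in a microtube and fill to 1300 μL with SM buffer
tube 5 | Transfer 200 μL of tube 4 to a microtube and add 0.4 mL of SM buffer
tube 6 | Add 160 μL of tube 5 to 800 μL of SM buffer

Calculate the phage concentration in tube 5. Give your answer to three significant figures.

8.58 PFU/mL

Step 1: 260 μL + 11.9 mL = 12160 μL total → factor 12160/260 = 46.769
Step 2: 1.35 mL + 2900 μL = 4.25 mL total → factor 4.25/1.35 = 3.1481
Step 3: 1.15 mL + 4100 μL = 5.25 mL total → factor 5.25/1.15 = 4.5652
Step 4: 15 μL brought to 1300 μL → factor 1300/15 = 86.667
Step 5: 200 μL + 0.4 mL = 600 μL total → factor 600/200 = 3
Dilution factor through tube 5 = 46.769 × 3.1481 × 4.5652 × 86.667 × 3 = 1.7476 × 10^5
[tube 5] = 1.50 × 10^6 PFU/mL / 1.7476 × 10^5 = 8.58 PFU/mL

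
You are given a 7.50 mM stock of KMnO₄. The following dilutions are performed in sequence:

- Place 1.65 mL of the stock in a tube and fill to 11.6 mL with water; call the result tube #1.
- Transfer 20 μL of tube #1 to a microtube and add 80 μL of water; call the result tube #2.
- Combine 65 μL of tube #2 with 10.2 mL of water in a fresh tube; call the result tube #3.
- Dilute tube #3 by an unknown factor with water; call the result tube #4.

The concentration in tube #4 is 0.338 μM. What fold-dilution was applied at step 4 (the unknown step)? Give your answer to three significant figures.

Step 1: 1.65 mL brought to 11.6 mL → factor 11.6/1.65 = 7.0303
Step 2: 20 μL + 80 μL = 100 μL total → factor 100/20 = 5
Step 3: 65 μL + 10.2 mL = 10265 μL total → factor 10265/65 = 157.92
Step 4: unknown factor x
Product of known-step factors = 5551.2
Overall factor = 7.50 mM / (0.338 μM) = 22189
x = 22189 / 5551.2 = 4.00

4.00-fold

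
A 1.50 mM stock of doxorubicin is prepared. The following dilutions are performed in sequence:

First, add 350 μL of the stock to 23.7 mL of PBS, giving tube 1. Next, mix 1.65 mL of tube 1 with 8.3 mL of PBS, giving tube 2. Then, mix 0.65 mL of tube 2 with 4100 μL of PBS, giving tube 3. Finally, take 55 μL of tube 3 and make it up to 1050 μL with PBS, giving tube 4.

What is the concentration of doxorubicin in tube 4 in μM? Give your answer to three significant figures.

Step 1: 350 μL + 23.7 mL = 24050 μL total → factor 24050/350 = 68.714
Step 2: 1.65 mL + 8.3 mL = 9.95 mL total → factor 9.95/1.65 = 6.0303
Step 3: 0.65 mL + 4100 μL = 4.75 mL total → factor 4.75/0.65 = 7.3077
Step 4: 55 μL brought to 1050 μL → factor 1050/55 = 19.091
Overall dilution factor = 68.714 × 6.0303 × 7.3077 × 19.091 = 57809
Final = 1.50 mM / 57809 = 2.595 × 10^-5 mM = 0.0259 μM

0.0259 μM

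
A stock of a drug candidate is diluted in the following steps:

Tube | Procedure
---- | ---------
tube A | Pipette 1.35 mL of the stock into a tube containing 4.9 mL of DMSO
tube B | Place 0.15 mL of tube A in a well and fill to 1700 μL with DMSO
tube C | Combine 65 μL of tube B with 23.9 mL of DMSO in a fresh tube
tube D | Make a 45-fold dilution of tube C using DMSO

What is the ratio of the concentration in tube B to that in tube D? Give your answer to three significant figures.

Step 1: 1.35 mL + 4.9 mL = 6.25 mL total → factor 6.25/1.35 = 4.6296
Step 2: 0.15 mL brought to 1700 μL → factor 1.7/0.15 = 11.333
Step 3: 65 μL + 23.9 mL = 23965 μL total → factor 23965/65 = 368.69
Step 4: 45-fold → factor 45
Dilution factor to tube B = 52.469; to tube D = 8.7052 × 10^5
[tube B]/[tube D] = (factor to tube D)/(factor to tube B) = 8.7052 × 10^5/52.469 = 1.66 × 10^4

1.66 × 10^4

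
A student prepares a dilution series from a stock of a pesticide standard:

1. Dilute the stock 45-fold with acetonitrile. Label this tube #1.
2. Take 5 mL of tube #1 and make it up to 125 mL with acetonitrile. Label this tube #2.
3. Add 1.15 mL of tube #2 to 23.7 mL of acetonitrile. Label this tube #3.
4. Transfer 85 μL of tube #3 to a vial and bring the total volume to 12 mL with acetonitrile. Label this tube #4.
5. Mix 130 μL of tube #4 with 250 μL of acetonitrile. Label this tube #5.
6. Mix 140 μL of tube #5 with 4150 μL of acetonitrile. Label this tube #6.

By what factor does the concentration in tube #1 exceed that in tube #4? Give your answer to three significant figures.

7.63 × 10^4

Step 1: 45-fold → factor 45
Step 2: 5 mL brought to 125 mL → factor 125/5 = 25
Step 3: 1.15 mL + 23.7 mL = 24.85 mL total → factor 24.85/1.15 = 21.609
Step 4: 85 μL brought to 12 mL → factor 12000/85 = 141.18
Dilution factor to tube #1 = 45; to tube #4 = 3.432 × 10^6
[tube #1]/[tube #4] = (factor to tube #4)/(factor to tube #1) = 3.432 × 10^6/45 = 7.63 × 10^4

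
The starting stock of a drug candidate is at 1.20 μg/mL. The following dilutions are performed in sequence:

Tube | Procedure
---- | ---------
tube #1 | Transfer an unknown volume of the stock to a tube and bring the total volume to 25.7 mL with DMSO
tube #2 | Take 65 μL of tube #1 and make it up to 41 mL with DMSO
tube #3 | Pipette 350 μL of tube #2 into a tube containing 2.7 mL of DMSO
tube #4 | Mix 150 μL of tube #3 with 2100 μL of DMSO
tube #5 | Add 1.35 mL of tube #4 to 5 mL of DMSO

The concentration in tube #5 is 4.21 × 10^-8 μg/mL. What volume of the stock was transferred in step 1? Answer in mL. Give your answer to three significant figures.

Step 1: v brought to 25.7 mL → factor = 25.7 mL/v
Step 2: 65 μL brought to 41 mL → factor 41000/65 = 630.77
Step 3: 350 μL + 2.7 mL = 3050 μL total → factor 3050/350 = 8.7143
Step 4: 150 μL + 2100 μL = 2250 μL total → factor 2250/150 = 15
Step 5: 1.35 mL + 5 mL = 6.35 mL total → factor 6.35/1.35 = 4.7037
Product of known-step factors = 3.8782 × 10^5
Overall factor = 1.20 μg/mL / (4.21 × 10^-8 μg/mL) = 2.8504 × 10^7
Step-1 factor = 2.8504 × 10^7 / 3.8782 × 10^5 = 73.496
v = 25.7 mL / 73.496 = 0.350 mL

0.350 mL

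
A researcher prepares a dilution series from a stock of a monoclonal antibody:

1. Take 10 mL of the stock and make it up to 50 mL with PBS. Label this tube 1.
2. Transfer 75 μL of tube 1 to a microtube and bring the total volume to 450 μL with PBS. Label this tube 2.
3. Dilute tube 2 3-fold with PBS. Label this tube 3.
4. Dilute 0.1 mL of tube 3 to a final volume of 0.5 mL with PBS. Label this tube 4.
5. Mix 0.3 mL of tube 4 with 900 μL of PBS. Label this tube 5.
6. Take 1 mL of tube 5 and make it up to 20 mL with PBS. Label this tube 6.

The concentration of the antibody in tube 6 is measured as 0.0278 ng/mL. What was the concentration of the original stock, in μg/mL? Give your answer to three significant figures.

Step 1: 10 mL brought to 50 mL → factor 50/10 = 5
Step 2: 75 μL brought to 450 μL → factor 450/75 = 6
Step 3: 3-fold → factor 3
Step 4: 0.1 mL brought to 0.5 mL → factor 0.5/0.1 = 5
Step 5: 0.3 mL + 900 μL = 1.2 mL total → factor 1.2/0.3 = 4
Step 6: 1 mL brought to 20 mL → factor 20/1 = 20
Overall dilution factor = 5 × 6 × 3 × 5 × 4 × 20 = 36000
Stock = 0.0278 ng/mL × 36000 = 1001 ng/mL = 1.00 μg/mL

1.00 μg/mL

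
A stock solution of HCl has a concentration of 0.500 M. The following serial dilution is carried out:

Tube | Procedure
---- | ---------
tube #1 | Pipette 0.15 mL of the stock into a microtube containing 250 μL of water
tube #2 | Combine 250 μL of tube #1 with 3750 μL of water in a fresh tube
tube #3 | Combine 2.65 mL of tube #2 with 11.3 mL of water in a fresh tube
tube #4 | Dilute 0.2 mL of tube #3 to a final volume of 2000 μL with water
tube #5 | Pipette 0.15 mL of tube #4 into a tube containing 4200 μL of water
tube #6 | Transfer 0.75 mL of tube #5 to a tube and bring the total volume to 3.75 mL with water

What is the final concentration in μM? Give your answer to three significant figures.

1.54 μM

Step 1: 0.15 mL + 250 μL = 0.4 mL total → factor 0.4/0.15 = 2.6667
Step 2: 250 μL + 3750 μL = 4000 μL total → factor 4000/250 = 16
Step 3: 2.65 mL + 11.3 mL = 13.95 mL total → factor 13.95/2.65 = 5.2642
Step 4: 0.2 mL brought to 2000 μL → factor 2/0.2 = 10
Step 5: 0.15 mL + 4200 μL = 4.35 mL total → factor 4.35/0.15 = 29
Step 6: 0.75 mL brought to 3.75 mL → factor 3.75/0.75 = 5
Overall dilution factor = 2.6667 × 16 × 5.2642 × 10 × 29 × 5 = 3.2568 × 10^5
Final = 0.500 M / 3.2568 × 10^5 = 1.535 × 10^-6 M = 1.54 μM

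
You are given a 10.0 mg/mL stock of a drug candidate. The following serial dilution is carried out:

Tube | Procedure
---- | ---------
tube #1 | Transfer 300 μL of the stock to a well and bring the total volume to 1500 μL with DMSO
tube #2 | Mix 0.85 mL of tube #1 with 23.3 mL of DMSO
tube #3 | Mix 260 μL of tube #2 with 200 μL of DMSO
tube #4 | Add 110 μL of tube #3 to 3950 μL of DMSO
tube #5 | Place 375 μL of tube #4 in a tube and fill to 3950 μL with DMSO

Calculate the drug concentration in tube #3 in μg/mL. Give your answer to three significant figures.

Step 1: 300 μL brought to 1500 μL → factor 1500/300 = 5
Step 2: 0.85 mL + 23.3 mL = 24.15 mL total → factor 24.15/0.85 = 28.412
Step 3: 260 μL + 200 μL = 460 μL total → factor 460/260 = 1.7692
Dilution factor through tube #3 = 5 × 28.412 × 1.7692 = 251.33
[tube #3] = 10.0 mg/mL / 251.33 = 0.03979 mg/mL = 39.8 μg/mL

39.8 μg/mL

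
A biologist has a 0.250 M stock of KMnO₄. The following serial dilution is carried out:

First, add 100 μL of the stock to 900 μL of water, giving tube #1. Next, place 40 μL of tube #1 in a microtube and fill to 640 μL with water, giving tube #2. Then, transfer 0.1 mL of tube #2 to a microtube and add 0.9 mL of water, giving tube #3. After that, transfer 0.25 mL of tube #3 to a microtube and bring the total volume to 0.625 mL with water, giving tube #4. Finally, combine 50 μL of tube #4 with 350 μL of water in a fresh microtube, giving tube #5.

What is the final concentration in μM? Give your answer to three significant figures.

Step 1: 100 μL + 900 μL = 1000 μL total → factor 1000/100 = 10
Step 2: 40 μL brought to 640 μL → factor 640/40 = 16
Step 3: 0.1 mL + 0.9 mL = 1 mL total → factor 1/0.1 = 10
Step 4: 0.25 mL brought to 0.625 mL → factor 0.625/0.25 = 2.5
Step 5: 50 μL + 350 μL = 400 μL total → factor 400/50 = 8
Overall dilution factor = 10 × 16 × 10 × 2.5 × 8 = 32000
Final = 0.250 M / 32000 = 7.813 × 10^-6 M = 7.81 μM

7.81 μM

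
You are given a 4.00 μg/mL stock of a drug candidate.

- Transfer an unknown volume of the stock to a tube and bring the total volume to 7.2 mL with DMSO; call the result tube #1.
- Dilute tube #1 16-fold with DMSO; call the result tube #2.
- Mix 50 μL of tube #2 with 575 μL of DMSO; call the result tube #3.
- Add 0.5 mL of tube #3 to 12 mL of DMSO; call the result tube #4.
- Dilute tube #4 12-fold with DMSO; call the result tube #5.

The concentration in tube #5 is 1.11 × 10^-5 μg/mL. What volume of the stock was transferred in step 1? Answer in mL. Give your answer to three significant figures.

Step 1: v brought to 7.2 mL → factor = 7.2 mL/v
Step 2: 16-fold → factor 16
Step 3: 50 μL + 575 μL = 625 μL total → factor 625/50 = 12.5
Step 4: 0.5 mL + 12 mL = 12.5 mL total → factor 12.5/0.5 = 25
Step 5: 12-fold → factor 12
Product of known-step factors = 60000
Overall factor = 4.00 μg/mL / (1.11 × 10^-5 μg/mL) = 3.6036 × 10^5
Step-1 factor = 3.6036 × 10^5 / 60000 = 6.006
v = 7.2 mL / 6.006 = 1.20 mL

1.20 mL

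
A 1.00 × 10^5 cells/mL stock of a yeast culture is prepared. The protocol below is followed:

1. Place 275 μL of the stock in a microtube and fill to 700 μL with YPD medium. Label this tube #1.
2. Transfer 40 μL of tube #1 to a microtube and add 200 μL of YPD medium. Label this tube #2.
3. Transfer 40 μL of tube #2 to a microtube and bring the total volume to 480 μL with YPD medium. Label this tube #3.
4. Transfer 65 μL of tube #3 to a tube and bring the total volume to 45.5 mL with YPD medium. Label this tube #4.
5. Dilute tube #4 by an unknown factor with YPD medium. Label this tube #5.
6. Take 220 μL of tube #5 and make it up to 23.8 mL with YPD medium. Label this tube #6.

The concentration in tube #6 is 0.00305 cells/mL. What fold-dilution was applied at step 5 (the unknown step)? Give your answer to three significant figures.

Step 1: 275 μL brought to 700 μL → factor 700/275 = 2.5455
Step 2: 40 μL + 200 μL = 240 μL total → factor 240/40 = 6
Step 3: 40 μL brought to 480 μL → factor 480/40 = 12
Step 4: 65 μL brought to 45.5 mL → factor 45500/65 = 700
Step 5: unknown factor x
Step 6: 220 μL brought to 23.8 mL → factor 23800/220 = 108.18
Product of known-step factors = 1.3879 × 10^7
Overall factor = 1.00 × 10^5 cells/mL / (0.00305 cells/mL) = 3.2787 × 10^7
x = 3.2787 × 10^7 / 1.3879 × 10^7 = 2.36

2.36-fold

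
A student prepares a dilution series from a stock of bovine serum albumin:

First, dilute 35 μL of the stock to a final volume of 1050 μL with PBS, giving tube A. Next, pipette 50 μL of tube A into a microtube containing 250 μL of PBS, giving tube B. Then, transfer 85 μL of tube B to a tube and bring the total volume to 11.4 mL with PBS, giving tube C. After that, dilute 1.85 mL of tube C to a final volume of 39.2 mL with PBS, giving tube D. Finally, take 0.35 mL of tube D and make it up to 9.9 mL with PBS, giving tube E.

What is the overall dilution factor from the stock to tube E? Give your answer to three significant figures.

1.45 × 10^7

Step 1: 35 μL brought to 1050 μL → factor 1050/35 = 30
Step 2: 50 μL + 250 μL = 300 μL total → factor 300/50 = 6
Step 3: 85 μL brought to 11.4 mL → factor 11400/85 = 134.12
Step 4: 1.85 mL brought to 39.2 mL → factor 39.2/1.85 = 21.189
Step 5: 0.35 mL brought to 9.9 mL → factor 9.9/0.35 = 28.286
Overall dilution factor = 30 × 6 × 134.12 × 21.189 × 28.286 = 1.4469 × 10^7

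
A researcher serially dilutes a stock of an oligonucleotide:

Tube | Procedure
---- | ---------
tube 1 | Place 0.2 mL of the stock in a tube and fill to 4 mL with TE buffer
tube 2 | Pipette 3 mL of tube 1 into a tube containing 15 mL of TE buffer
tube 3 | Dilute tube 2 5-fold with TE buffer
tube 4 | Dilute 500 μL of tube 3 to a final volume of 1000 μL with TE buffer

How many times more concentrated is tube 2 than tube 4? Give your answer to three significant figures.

10.0

Step 1: 0.2 mL brought to 4 mL → factor 4/0.2 = 20
Step 2: 3 mL + 15 mL = 18 mL total → factor 18/3 = 6
Step 3: 5-fold → factor 5
Step 4: 500 μL brought to 1000 μL → factor 1000/500 = 2
Dilution factor to tube 2 = 120; to tube 4 = 1200
[tube 2]/[tube 4] = (factor to tube 4)/(factor to tube 2) = 1200/120 = 10.0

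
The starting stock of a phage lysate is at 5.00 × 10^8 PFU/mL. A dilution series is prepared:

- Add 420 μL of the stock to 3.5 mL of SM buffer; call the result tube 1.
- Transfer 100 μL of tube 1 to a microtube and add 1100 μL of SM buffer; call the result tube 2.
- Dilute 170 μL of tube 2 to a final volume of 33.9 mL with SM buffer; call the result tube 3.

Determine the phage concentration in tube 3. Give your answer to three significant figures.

2.24 × 10^4 PFU/mL

Step 1: 420 μL + 3.5 mL = 3920 μL total → factor 3920/420 = 9.3333
Step 2: 100 μL + 1100 μL = 1200 μL total → factor 1200/100 = 12
Step 3: 170 μL brought to 33.9 mL → factor 33900/170 = 199.41
Overall dilution factor = 9.3333 × 12 × 199.41 = 22334
Final = 5.00 × 10^8 PFU/mL / 22334 = 2.24 × 10^4 PFU/mL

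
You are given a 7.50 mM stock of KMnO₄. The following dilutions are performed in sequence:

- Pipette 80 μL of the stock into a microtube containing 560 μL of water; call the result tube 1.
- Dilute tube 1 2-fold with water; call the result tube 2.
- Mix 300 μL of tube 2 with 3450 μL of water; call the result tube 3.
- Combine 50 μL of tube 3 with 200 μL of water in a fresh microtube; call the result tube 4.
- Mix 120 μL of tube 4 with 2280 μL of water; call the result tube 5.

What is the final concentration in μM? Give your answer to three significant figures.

Step 1: 80 μL + 560 μL = 640 μL total → factor 640/80 = 8
Step 2: 2-fold → factor 2
Step 3: 300 μL + 3450 μL = 3750 μL total → factor 3750/300 = 12.5
Step 4: 50 μL + 200 μL = 250 μL total → factor 250/50 = 5
Step 5: 120 μL + 2280 μL = 2400 μL total → factor 2400/120 = 20
Overall dilution factor = 8 × 2 × 12.5 × 5 × 20 = 20000
Final = 7.50 mM / 20000 = 0.0003750 mM = 0.375 μM

0.375 μM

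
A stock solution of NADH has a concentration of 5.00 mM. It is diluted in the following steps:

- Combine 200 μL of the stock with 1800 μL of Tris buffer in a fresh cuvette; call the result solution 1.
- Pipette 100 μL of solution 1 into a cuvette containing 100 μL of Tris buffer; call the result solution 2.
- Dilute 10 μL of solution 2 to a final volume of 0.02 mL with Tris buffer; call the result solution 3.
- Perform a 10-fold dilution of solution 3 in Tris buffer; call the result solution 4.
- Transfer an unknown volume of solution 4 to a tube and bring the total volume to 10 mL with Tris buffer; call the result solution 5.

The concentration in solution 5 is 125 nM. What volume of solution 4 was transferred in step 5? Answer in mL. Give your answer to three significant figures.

0.100 mL

Step 1: 200 μL + 1800 μL = 2000 μL total → factor 2000/200 = 10
Step 2: 100 μL + 100 μL = 200 μL total → factor 200/100 = 2
Step 3: 10 μL brought to 0.02 mL → factor 20/10 = 2
Step 4: 10-fold → factor 10
Step 5: v brought to 10 mL → factor = 10 mL/v
Product of known-step factors = 400
Overall factor = 5.00 mM / (125 nM) = 40000
Step-5 factor = 40000 / 400 = 100
v = 10 mL / 100 = 0.100 mL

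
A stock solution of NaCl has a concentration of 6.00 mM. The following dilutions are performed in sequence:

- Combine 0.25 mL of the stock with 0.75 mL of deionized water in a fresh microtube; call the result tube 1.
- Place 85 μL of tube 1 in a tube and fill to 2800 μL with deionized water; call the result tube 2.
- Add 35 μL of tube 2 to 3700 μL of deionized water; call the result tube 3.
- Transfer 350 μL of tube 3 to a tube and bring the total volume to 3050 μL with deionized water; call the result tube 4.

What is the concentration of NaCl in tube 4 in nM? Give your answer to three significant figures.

49.0 nM

Step 1: 0.25 mL + 0.75 mL = 1 mL total → factor 1/0.25 = 4
Step 2: 85 μL brought to 2800 μL → factor 2800/85 = 32.941
Step 3: 35 μL + 3700 μL = 3735 μL total → factor 3735/35 = 106.71
Step 4: 350 μL brought to 3050 μL → factor 3050/350 = 8.7143
Overall dilution factor = 4 × 32.941 × 106.71 × 8.7143 = 1.2253 × 10^5
Final = 6.00 mM / 1.2253 × 10^5 = 4.897 × 10^-5 mM = 49.0 nM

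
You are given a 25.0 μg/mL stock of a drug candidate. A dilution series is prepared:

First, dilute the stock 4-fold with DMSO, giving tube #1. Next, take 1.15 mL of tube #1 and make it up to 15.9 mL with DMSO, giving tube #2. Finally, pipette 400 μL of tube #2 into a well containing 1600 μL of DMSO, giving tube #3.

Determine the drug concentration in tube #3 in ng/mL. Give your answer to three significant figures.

90.4 ng/mL

Step 1: 4-fold → factor 4
Step 2: 1.15 mL brought to 15.9 mL → factor 15.9/1.15 = 13.826
Step 3: 400 μL + 1600 μL = 2000 μL total → factor 2000/400 = 5
Overall dilution factor = 4 × 13.826 × 5 = 276.52
Final = 25.0 μg/mL / 276.52 = 0.09041 μg/mL = 90.4 ng/mL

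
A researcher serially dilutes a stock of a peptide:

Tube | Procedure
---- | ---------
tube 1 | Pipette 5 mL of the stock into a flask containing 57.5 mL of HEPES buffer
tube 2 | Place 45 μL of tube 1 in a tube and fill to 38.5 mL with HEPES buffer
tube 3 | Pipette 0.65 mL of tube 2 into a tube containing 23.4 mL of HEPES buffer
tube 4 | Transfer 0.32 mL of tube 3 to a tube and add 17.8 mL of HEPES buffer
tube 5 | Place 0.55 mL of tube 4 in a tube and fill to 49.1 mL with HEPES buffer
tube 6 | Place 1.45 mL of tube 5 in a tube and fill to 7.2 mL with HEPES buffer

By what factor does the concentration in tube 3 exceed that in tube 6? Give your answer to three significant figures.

2.51 × 10^4

Step 1: 5 mL + 57.5 mL = 62.5 mL total → factor 62.5/5 = 12.5
Step 2: 45 μL brought to 38.5 mL → factor 38500/45 = 855.56
Step 3: 0.65 mL + 23.4 mL = 24.05 mL total → factor 24.05/0.65 = 37
Step 4: 0.32 mL + 17.8 mL = 18.12 mL total → factor 18.12/0.32 = 56.625
Step 5: 0.55 mL brought to 49.1 mL → factor 49.1/0.55 = 89.273
Step 6: 1.45 mL brought to 7.2 mL → factor 7.2/1.45 = 4.9655
Dilution factor to tube 3 = 3.9569 × 10^5; to tube 6 = 9.9323 × 10^9
[tube 3]/[tube 6] = (factor to tube 6)/(factor to tube 3) = 9.9323 × 10^9/3.9569 × 10^5 = 2.51 × 10^4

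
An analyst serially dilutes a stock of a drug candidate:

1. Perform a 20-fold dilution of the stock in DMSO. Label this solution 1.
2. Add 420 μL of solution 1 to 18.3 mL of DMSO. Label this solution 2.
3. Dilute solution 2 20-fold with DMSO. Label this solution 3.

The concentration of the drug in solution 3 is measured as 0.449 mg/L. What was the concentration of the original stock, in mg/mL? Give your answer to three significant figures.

8.01 mg/mL

Step 1: 20-fold → factor 20
Step 2: 420 μL + 18.3 mL = 18720 μL total → factor 18720/420 = 44.571
Step 3: 20-fold → factor 20
Overall dilution factor = 20 × 44.571 × 20 = 17829
Stock = 0.449 mg/L × 17829 = 8005 mg/L = 8.01 mg/mL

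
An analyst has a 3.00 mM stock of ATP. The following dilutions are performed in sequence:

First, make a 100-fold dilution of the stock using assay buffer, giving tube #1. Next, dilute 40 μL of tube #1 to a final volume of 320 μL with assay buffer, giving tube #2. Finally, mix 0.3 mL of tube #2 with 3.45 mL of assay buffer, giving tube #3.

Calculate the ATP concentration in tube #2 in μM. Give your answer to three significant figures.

Step 1: 100-fold → factor 100
Step 2: 40 μL brought to 320 μL → factor 320/40 = 8
Dilution factor through tube #2 = 100 × 8 = 800
[tube #2] = 3.00 mM / 800 = 0.003750 mM = 3.75 μM

3.75 μM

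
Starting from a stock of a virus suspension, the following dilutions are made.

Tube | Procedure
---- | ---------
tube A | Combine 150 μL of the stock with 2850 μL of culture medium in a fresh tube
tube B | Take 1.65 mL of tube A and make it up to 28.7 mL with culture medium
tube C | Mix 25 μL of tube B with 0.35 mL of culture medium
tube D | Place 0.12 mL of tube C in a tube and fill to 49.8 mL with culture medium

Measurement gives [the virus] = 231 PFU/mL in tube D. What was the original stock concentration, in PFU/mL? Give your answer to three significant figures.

Step 1: 150 μL + 2850 μL = 3000 μL total → factor 3000/150 = 20
Step 2: 1.65 mL brought to 28.7 mL → factor 28.7/1.65 = 17.394
Step 3: 25 μL + 0.35 mL = 375 μL total → factor 375/25 = 15
Step 4: 0.12 mL brought to 49.8 mL → factor 49.8/0.12 = 415
Overall dilution factor = 20 × 17.394 × 15 × 415 = 2.1655 × 10^6
Stock = 231 PFU/mL × 2.1655 × 10^6 = 5.00 × 10^8 PFU/mL

5.00 × 10^8 PFU/mL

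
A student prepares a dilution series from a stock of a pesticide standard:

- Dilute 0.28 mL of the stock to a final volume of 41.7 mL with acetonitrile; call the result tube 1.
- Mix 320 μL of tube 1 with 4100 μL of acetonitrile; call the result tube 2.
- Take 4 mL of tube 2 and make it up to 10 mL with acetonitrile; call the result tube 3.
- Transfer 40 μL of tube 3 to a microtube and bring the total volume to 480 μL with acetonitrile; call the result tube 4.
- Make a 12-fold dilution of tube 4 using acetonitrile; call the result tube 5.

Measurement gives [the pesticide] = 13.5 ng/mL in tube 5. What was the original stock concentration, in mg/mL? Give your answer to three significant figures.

Step 1: 0.28 mL brought to 41.7 mL → factor 41.7/0.28 = 148.93
Step 2: 320 μL + 4100 μL = 4420 μL total → factor 4420/320 = 13.812
Step 3: 4 mL brought to 10 mL → factor 10/4 = 2.5
Step 4: 40 μL brought to 480 μL → factor 480/40 = 12
Step 5: 12-fold → factor 12
Overall dilution factor = 148.93 × 13.812 × 2.5 × 12 × 12 = 7.4055 × 10^5
Stock = 13.5 ng/mL × 7.4055 × 10^5 = 9.997 × 10^6 ng/mL = 10.0 mg/mL

10.0 mg/mL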